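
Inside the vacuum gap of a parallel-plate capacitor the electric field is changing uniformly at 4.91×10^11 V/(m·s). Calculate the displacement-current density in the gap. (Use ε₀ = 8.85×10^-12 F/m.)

The displacement-current density is ε₀ ∂E/∂t = (8.85×10^-12)(4.91×10^11) = 4.35 A/m².

4.35 A/m²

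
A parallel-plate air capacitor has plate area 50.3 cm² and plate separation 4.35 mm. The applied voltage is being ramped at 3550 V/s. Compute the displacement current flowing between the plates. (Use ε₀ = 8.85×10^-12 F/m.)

3.63×10^-8 A

C = ε₀A/d = (8.85×10^-12)(5.03×10^-3)/(4.35×10^-3) = 1.023×10^-11 F.
I_d = C dV/dt = (1.023×10^-11)(3550) = 3.63×10^-8 A.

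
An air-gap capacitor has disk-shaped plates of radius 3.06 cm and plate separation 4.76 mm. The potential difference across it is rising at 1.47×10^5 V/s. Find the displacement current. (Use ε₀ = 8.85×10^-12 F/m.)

E = V/d so dE/dt = (dV/dt)/d = 3.088×10^7 V/(m·s), and I_d = ε₀ A dE/dt = (8.85×10^-12)(2.942×10^-3)(3.088×10^7) = 8.04×10^-7 A.

8.04×10^-7 A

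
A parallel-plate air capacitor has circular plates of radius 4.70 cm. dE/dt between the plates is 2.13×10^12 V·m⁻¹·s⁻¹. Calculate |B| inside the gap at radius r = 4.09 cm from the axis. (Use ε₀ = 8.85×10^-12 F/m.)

4.84×10^-7 T

Total displacement current: I_d = ε₀(πR²)(dE/dt) = (8.85×10^-12)(6.940×10^-3)(2.13×10^12) = 0.1308 A.
An Ampèrian loop of radius r encloses a fraction (r/R)² of I_d. Then B·2πr = μ₀ I_d (r/R)², giving B = μ₀ I_d r/(2πR²) = 4.84×10^-7 T.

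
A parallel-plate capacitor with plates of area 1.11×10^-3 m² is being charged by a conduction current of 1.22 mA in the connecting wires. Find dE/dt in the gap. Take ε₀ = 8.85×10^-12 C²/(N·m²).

Charge continuity gives I_d = I = 1.22×10^-3 A between the plates.
Since I_d = ε₀ A dE/dt, dE/dt = I_d/(ε₀A) = (1.22×10^-3)/((8.85×10^-12)(1.11×10^-3)) = 1.24×10^11 V/(m·s).

1.24×10^11 V/(m·s)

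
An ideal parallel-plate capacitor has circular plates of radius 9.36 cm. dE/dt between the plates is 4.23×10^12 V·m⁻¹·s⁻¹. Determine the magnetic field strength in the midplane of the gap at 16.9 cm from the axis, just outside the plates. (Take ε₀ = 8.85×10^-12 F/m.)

Total displacement current: I_d = ε₀(πR²)(dE/dt) = (8.85×10^-12)(0.02752)(4.23×10^12) = 1.030 A.
Outside the plates the loop encloses all of I_d, so B·2πr = μ₀ I_d and B = 1.22×10^-6 T.

1.22×10^-6 T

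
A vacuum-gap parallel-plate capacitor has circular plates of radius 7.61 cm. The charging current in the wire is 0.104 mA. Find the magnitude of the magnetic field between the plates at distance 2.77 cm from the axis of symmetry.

By continuity the displacement current in the gap matches the conduction current: I_d = 1.04×10^-4 A.
∮B·dl = μ₀ I_d,enc with I_d,enc = I_d r²/R² = 1.378×10^-5 A; so B = μ₀ I_d,enc/(2πr) = 9.95×10^-11 T.

9.95×10^-11 T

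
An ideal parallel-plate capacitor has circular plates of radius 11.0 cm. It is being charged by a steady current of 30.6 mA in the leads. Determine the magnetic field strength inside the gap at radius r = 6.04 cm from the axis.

By continuity the displacement current in the gap matches the conduction current: I_d = 0.0306 A.
∮B·dl = μ₀ I_d,enc with I_d,enc = I_d r²/R² = 9.226×10^-3 A; so B = μ₀ I_d,enc/(2πr) = 3.05×10^-8 T.

3.05×10^-8 T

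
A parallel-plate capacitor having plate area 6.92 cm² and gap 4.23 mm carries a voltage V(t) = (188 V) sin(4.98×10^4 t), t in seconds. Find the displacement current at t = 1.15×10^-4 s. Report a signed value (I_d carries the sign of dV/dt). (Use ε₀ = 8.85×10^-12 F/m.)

1.15×10^-5 A

dE/dt = (V₀ω/d)·cos(ωt) with ωt = 5.727 rad: (188)(4.98×10^4)(0.8493)/(4.23×10^-3) = 1.880×10^9 V/(m·s).
I_d = ε₀ A dE/dt = (8.85×10^-12)(6.92×10^-4)(1.880×10^9) = 1.15×10^-5 A.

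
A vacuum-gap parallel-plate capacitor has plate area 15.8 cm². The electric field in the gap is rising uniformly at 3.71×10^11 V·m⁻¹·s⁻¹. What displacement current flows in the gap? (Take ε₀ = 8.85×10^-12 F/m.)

5.19×10^-3 A

I_d = ε₀ A (dE/dt) = (8.85×10^-12)(1.58×10^-3 m²)(3.71×10^11) = 5.19×10^-3 A.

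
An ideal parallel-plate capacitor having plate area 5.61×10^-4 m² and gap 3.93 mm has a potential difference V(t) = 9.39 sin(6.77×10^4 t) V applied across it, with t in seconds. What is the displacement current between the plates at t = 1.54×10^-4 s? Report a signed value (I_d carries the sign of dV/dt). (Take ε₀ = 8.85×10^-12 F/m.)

-4.33×10^-7 A

dE/dt = (V₀ω/d)·cos(ωt) with ωt = 10.4258 rad: (9.39)(6.77×10^4)(-0.5394)/(3.93×10^-3) = -8.725×10^7 V/(m·s).
I_d = ε₀ A dE/dt = (8.85×10^-12)(5.61×10^-4)(-8.725×10^7) = -4.33×10^-7 A.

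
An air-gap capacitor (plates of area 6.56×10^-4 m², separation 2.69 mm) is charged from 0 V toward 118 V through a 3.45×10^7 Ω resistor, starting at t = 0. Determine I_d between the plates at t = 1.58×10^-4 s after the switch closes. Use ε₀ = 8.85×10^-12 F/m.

With C = ε₀A/d = (8.85×10^-12)(6.56×10^-4)/(2.69×10^-3) = 2.158×10^-12 F, the time constant is τ = RC = 7.445×10^-5 s, so t/τ = 2.122 and e^(−t/τ) = 0.1198.
I_d = I_cond = (V₀/R) e^(−t/τ) = (3.420×10^-6)(0.1198) = 4.10×10^-7 A.

4.10×10^-7 A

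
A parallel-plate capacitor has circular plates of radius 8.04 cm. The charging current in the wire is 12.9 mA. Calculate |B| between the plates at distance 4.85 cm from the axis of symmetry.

No conduction current crosses the gap, so I_d there equals the 0.0129 A in the leads.
For r < R the Ampère–Maxwell law gives B(2πr) = μ₀ I_d (r²/R²), so B = μ₀ I_d r/(2πR²) = (4π×10^-7)(0.0129)(0.0485)/(2π·0.0804²) = 1.94×10^-8 T.

1.94×10^-8 T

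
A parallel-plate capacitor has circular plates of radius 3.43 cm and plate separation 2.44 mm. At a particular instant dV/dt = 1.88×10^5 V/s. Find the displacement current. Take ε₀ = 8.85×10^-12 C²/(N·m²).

2.52×10^-6 A

The field between the plates is E = V/d, so dE/dt = (1.88×10^5)/(2.44×10^-3 m) = 7.705×10^7 V/(m·s).
I_d = ε₀ A (dE/dt) = (8.85×10^-12)(3.696×10^-3)(7.705×10^7) = 2.52×10^-6 A.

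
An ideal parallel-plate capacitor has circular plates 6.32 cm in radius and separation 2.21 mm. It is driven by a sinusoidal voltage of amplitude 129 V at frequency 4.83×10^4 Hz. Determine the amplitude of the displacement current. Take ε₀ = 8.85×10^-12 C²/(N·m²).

1.97×10^-3 A

C = ε₀A/d = (8.85×10^-12)(0.01255)/(2.21×10^-3) = 5.026×10^-11 F; ω = 2πf = 3.035×10^5 rad/s.
I_d = C dV/dt, so |I_d|_max = C V₀ ω = (5.026×10^-11)(129)(3.035×10^5) = 1.97×10^-3 A.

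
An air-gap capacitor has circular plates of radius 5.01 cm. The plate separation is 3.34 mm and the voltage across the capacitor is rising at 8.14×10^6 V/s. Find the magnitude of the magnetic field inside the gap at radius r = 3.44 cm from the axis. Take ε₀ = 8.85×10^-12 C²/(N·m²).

4.66×10^-10 T

With E = V/d, dE/dt = 2.437×10^9 V/(m·s) and πR² = 7.885×10^-3 m², giving I_d = ε₀ πR² dE/dt = 1.701×10^-4 A.
∮B·dl = μ₀ I_d,enc with I_d,enc = I_d r²/R² = 8.019×10^-5 A; so B = μ₀ I_d,enc/(2πr) = 4.66×10^-10 T.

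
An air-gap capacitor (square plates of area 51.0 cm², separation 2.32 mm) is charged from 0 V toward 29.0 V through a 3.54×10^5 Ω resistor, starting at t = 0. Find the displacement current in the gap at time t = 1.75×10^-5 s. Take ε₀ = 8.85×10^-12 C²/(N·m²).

6.45×10^-6 A

C = ε₀A/d = (8.85×10^-12)(5.10×10^-3)/(2.32×10^-3) = 1.945×10^-11 F and τ = RC = 6.885×10^-6 s. I_d in the gap equals the RC charging current.
I_d(t) = (V₀/R) e^(−t/τ) = 8.192×10^-5 · e^(−2.542) = 6.45×10^-6 A.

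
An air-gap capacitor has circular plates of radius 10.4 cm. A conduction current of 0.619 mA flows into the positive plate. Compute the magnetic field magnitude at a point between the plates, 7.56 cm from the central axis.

8.65×10^-10 T

Between the plates the displacement current equals the wire current: I_d = 0.619 mA = 6.19×10^-4 A.
An Ampèrian loop of radius r encloses a fraction (r/R)² of I_d. Then B·2πr = μ₀ I_d (r/R)², giving B = μ₀ I_d r/(2πR²) = 8.65×10^-10 T.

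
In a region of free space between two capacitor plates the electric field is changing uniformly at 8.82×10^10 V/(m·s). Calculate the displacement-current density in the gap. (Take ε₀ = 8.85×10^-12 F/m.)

0.781 A/m²

The displacement-current density is ε₀ ∂E/∂t = (8.85×10^-12)(8.82×10^10) = 0.781 A/m².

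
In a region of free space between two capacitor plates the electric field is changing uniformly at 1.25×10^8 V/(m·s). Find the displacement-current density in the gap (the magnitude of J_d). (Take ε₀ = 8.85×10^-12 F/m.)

1.11×10^-3 A/m²

J_d = ε₀ ∂E/∂t, so J_d = 1.11×10^-3 A/m².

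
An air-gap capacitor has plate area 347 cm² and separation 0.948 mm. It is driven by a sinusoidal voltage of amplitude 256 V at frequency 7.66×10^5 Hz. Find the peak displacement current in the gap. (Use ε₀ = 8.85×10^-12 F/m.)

C = ε₀A/d = (8.85×10^-12)(0.0347)/(9.48×10^-4) = 3.239×10^-10 F; ω = 2πf = 4.813×10^6 rad/s.
I_d = C dV/dt, so |I_d|_max = C V₀ ω = (3.239×10^-10)(256)(4.813×10^6) = 0.399 A.

0.399 A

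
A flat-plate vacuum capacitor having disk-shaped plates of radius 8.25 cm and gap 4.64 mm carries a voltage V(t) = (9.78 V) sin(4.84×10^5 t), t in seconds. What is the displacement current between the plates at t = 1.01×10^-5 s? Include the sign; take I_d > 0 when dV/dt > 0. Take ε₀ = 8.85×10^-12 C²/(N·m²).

C = ε₀A/d = (8.85×10^-12)(0.02138)/(4.64×10^-3) = 4.078×10^-11 F. dV/dt = V₀ω·cos(ωt); at ωt = 4.8884 rad this factor is 0.1751.
I_d = C dV/dt = (4.078×10^-11)(9.78)(4.84×10^5)(0.1751) = 3.38×10^-5 A.

3.38×10^-5 A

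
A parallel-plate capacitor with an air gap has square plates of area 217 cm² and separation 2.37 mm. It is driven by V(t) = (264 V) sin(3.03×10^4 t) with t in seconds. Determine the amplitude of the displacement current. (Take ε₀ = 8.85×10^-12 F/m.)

6.48×10^-4 A

C = ε₀A/d = (8.85×10^-12)(0.0217)/(2.37×10^-3) = 8.103×10^-11 F; ω = 3.03×10^4 rad/s.
I_d = C dV/dt, so |I_d|_max = C V₀ ω = (8.103×10^-11)(264)(3.03×10^4) = 6.48×10^-4 A.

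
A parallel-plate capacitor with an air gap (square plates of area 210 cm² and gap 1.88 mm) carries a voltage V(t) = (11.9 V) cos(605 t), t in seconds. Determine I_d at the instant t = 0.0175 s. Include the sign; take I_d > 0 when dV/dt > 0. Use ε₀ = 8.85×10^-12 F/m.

6.53×10^-7 A

dE/dt = (V₀ω/d)·−sin(ωt) with ωt = 10.5875 rad: (11.9)(605)(0.9179)/(1.88×10^-3) = 3.515×10^6 V/(m·s).
I_d = ε₀ A dE/dt = (8.85×10^-12)(0.0210)(3.515×10^6) = 6.53×10^-7 A.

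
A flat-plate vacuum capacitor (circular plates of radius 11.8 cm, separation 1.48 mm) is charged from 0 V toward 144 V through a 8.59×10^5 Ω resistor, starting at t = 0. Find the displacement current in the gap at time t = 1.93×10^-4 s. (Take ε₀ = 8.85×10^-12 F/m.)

7.10×10^-5 A

C = ε₀A/d = (8.85×10^-12)(0.04374)/(1.48×10^-3) = 2.616×10^-10 F, so τ = RC = 2.247×10^-4 s.
The conduction current is I(t) = (V₀/R) e^(−t/τ), and the displacement current between the plates equals it.
t/τ = 0.8589; I_d = (144/8.59×10^5) · e^(−0.8589) = (1.676×10^-4)(0.4236) = 7.10×10^-5 A.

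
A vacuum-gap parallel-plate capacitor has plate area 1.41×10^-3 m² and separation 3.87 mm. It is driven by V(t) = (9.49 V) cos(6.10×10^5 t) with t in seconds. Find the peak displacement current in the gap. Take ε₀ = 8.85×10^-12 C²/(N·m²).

(dE/dt)_max = V₀ω/d = 1.496×10^9 V/(m·s); ω = 6.10×10^5 rad/s.
I_d,max = ε₀ A (dE/dt)_max = (8.85×10^-12)(1.41×10^-3)(1.496×10^9) = 1.87×10^-5 A.

1.87×10^-5 A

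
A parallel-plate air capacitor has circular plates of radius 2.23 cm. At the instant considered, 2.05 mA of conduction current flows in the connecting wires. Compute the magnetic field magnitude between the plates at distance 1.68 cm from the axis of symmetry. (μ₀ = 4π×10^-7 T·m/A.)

Between the plates the displacement current equals the wire current: I_d = 2.05 mA = 2.05×10^-3 A.
For r < R the Ampère–Maxwell law gives B(2πr) = μ₀ I_d (r²/R²), so B = μ₀ I_d r/(2πR²) = (4π×10^-7)(2.05×10^-3)(0.0168)/(2π·0.0223²) = 1.39×10^-8 T.

1.39×10^-8 T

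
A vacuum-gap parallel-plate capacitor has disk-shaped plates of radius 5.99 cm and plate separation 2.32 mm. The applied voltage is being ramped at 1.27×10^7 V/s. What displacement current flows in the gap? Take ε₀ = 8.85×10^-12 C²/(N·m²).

5.46×10^-4 A

E = V/d so dE/dt = (dV/dt)/d = 5.474×10^9 V/(m·s), and I_d = ε₀ A dE/dt = (8.85×10^-12)(0.01127)(5.474×10^9) = 5.46×10^-4 A.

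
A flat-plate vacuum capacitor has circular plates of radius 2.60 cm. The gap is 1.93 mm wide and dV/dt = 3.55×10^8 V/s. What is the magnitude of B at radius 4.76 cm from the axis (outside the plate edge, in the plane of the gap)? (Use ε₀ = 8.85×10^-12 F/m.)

With E = V/d, dE/dt = 1.839×10^11 V/(m·s) and πR² = 2.124×10^-3 m², giving I_d = ε₀ πR² dE/dt = 3.457×10^-3 A.
For r ≥ R the full I_d is enclosed: B = μ₀ I_d/(2πr) = (4π×10^-7)(3.457×10^-3)/(2π·0.0476) = 1.45×10^-8 T.

1.45×10^-8 T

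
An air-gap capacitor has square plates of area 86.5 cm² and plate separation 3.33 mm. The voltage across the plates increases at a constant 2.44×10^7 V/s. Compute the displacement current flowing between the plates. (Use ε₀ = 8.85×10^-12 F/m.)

The displacement current equals the charging current C dV/dt. With C = ε₀A/d = (8.85×10^-12)(8.65×10^-3)/(3.33×10^-3) = 2.299×10^-11 F, I_d = (2.299×10^-11)(2.44×10^7) = 5.61×10^-4 A.

5.61×10^-4 A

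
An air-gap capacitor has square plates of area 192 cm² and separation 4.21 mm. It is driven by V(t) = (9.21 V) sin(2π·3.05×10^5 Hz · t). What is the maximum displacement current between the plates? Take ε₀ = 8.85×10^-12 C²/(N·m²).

(dE/dt)_max = V₀ω/d = 4.192×10^9 V/(m·s); ω = 2πf = 1.916×10^6 rad/s.
I_d,max = ε₀ A (dE/dt)_max = (8.85×10^-12)(0.0192)(4.192×10^9) = 7.12×10^-4 A.

7.12×10^-4 A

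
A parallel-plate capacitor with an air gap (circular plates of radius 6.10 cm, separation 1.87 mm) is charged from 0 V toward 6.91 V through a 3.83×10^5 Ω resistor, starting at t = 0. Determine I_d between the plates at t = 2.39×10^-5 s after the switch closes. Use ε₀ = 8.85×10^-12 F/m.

With C = ε₀A/d = (8.85×10^-12)(0.01169)/(1.87×10^-3) = 5.532×10^-11 F, the time constant is τ = RC = 2.119×10^-5 s, so t/τ = 1.128 and e^(−t/τ) = 0.3237.
I_d = I_cond = (V₀/R) e^(−t/τ) = (1.804×10^-5)(0.3237) = 5.84×10^-6 A.

5.84×10^-6 A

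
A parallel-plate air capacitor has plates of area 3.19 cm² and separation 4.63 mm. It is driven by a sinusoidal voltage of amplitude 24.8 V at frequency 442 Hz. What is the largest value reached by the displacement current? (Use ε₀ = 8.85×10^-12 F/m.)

4.20×10^-8 A

C = ε₀A/d = (8.85×10^-12)(3.19×10^-4)/(4.63×10^-3) = 6.098×10^-13 F; ω = 2πf = 2777 rad/s.
I_d = C dV/dt, so |I_d|_max = C V₀ ω = (6.098×10^-13)(24.8)(2777) = 4.20×10^-8 A.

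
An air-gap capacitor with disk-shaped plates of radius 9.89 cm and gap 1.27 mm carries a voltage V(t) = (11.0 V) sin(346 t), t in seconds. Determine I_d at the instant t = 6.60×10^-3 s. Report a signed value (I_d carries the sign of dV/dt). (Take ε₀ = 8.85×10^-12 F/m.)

-5.33×10^-7 A

dE/dt = (V₀ω/d)·cos(ωt) with ωt = 2.2836 rad: (11.0)(346)(-0.6540)/(1.27×10^-3) = -1.960×10^6 V/(m·s).
I_d = ε₀ A dE/dt = (8.85×10^-12)(0.03073)(-1.960×10^6) = -5.33×10^-7 A.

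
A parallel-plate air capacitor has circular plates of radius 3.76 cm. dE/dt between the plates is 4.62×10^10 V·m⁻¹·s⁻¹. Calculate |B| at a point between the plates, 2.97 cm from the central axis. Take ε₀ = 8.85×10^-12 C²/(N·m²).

Total displacement current: I_d = ε₀(πR²)(dE/dt) = (8.85×10^-12)(4.441×10^-3)(4.62×10^10) = 1.816×10^-3 A.
An Ampèrian loop of radius r encloses a fraction (r/R)² of I_d. Then B·2πr = μ₀ I_d (r/R)², giving B = μ₀ I_d r/(2πR²) = 7.63×10^-9 T.

7.63×10^-9 T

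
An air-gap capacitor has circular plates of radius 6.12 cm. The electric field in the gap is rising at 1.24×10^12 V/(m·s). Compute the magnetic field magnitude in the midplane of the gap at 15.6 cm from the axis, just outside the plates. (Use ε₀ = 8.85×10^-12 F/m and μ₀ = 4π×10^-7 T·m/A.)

Total displacement current: I_d = ε₀(πR²)(dE/dt) = (8.85×10^-12)(0.01177)(1.24×10^12) = 0.1292 A.
Outside the plates the loop encloses all of I_d, so B·2πr = μ₀ I_d and B = 1.66×10^-7 T.

1.66×10^-7 T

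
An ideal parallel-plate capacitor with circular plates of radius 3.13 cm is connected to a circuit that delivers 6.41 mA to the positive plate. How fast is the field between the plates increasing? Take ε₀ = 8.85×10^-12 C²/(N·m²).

2.35×10^11 V/(m·s)

The displacement current between the plates equals the conduction current, I_d = 6.41 mA.
Inverting I_d = ε₀ A dE/dt gives dE/dt = 6.41×10^-3 / (8.85×10^-12 · 3.078×10^-3) = 2.35×10^11 V/(m·s).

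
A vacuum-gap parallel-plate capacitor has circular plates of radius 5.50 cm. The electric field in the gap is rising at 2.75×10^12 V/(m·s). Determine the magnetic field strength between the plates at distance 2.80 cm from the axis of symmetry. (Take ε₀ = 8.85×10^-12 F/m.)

4.28×10^-7 T

Through the whole plate area (πR² = 9.503×10^-3 m²), I_d = ε₀ πR² dE/dt = 0.2313 A.
∮B·dl = μ₀ I_d,enc with I_d,enc = I_d r²/R² = 0.05995 A; so B = μ₀ I_d,enc/(2πr) = 4.28×10^-7 T.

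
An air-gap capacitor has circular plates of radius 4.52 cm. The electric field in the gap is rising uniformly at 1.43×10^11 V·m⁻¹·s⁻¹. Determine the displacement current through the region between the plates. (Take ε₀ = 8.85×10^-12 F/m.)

8.12×10^-3 A

The displacement current is ε₀ times dΦ_E/dt = ε₀ A dE/dt = (8.85×10^-12)(6.418×10^-3)(1.43×10^11) = 8.12×10^-3 A.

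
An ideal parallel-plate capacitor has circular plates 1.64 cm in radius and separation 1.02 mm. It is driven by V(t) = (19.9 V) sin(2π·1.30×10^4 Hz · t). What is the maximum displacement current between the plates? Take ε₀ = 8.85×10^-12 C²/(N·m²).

1.19×10^-5 A

The displacement current equals the conduction current C dV/dt, which peaks at C V₀ ω.
With C = ε₀A/d = (8.85×10^-12)(8.450×10^-4)/(1.02×10^-3) = 7.332×10^-12 F and ω = 2πf = 8.168×10^4 rad/s, I_d,max = (7.332×10^-12)(19.9)(8.168×10^4) = 1.19×10^-5 A.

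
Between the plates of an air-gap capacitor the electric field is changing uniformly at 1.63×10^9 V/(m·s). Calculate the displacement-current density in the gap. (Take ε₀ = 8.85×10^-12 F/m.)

0.0144 A/m²

The displacement-current density is ε₀ ∂E/∂t = (8.85×10^-12)(1.63×10^9) = 0.0144 A/m².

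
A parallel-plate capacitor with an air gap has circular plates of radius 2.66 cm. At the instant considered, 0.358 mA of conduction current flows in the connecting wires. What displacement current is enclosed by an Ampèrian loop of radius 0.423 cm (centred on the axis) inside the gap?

Between the plates the displacement current equals the wire current: I_d = 0.358 mA = 3.58×10^-4 A.
The field is uniform, so I_d,enc = I_d (r/R)² = (3.58×10^-4)(0.423/2.66)² = 9.05×10^-6 A.

9.05×10^-6 A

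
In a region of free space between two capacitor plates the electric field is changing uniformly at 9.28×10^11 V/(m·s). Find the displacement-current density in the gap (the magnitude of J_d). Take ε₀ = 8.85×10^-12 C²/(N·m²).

J_d = ε₀ ∂E/∂t, so J_d = 8.21 A/m².

8.21 A/m²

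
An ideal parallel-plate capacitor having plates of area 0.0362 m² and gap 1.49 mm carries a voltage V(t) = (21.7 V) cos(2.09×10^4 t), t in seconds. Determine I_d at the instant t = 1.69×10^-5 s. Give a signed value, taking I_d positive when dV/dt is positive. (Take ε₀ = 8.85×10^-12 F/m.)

-3.37×10^-5 A

C = ε₀A/d = (8.85×10^-12)(0.0362)/(1.49×10^-3) = 2.150×10^-10 F. dV/dt = V₀ω·−sin(ωt); at ωt = 0.35321 rad this factor is -0.3459.
I_d = C dV/dt = (2.150×10^-10)(21.7)(2.09×10^4)(-0.3459) = -3.37×10^-5 A.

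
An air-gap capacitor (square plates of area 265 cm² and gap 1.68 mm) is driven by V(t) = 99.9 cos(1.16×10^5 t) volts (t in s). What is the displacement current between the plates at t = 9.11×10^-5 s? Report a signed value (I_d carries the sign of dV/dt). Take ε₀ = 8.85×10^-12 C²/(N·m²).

1.47×10^-3 A

C = ε₀A/d = (8.85×10^-12)(0.0265)/(1.68×10^-3) = 1.396×10^-10 F. dV/dt = V₀ω·−sin(ωt); at ωt = 10.5676 rad this factor is 0.9098.
I_d = C dV/dt = (1.396×10^-10)(99.9)(1.16×10^5)(0.9098) = 1.47×10^-3 A.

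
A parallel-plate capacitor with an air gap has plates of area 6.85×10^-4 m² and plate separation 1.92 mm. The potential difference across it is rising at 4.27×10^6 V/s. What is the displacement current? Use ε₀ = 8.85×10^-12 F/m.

E = V/d so dE/dt = (dV/dt)/d = 2.224×10^9 V/(m·s), and I_d = ε₀ A dE/dt = (8.85×10^-12)(6.85×10^-4)(2.224×10^9) = 1.35×10^-5 A.

1.35×10^-5 A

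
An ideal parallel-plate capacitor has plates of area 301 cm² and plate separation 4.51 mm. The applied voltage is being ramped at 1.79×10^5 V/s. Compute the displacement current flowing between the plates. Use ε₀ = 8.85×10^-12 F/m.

E = V/d so dE/dt = (dV/dt)/d = 3.969×10^7 V/(m·s), and I_d = ε₀ A dE/dt = (8.85×10^-12)(0.0301)(3.969×10^7) = 1.06×10^-5 A.

1.06×10^-5 A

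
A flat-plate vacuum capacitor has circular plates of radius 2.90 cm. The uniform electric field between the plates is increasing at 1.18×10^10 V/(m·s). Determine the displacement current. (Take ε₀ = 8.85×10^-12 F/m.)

The displacement current is ε₀ times dΦ_E/dt = ε₀ A dE/dt = (8.85×10^-12)(2.642×10^-3)(1.18×10^10) = 2.76×10^-4 A.

2.76×10^-4 A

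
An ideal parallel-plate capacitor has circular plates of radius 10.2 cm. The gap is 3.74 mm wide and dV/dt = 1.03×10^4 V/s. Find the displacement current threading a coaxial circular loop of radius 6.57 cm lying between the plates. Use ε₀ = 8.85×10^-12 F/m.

With E = V/d, dE/dt = 2.754×10^6 V/(m·s) and πR² = 0.03269 m², giving I_d = ε₀ πR² dE/dt = 7.968×10^-7 A.
The field is uniform, so I_d,enc = I_d (r/R)² = (7.968×10^-7)(6.57/10.2)² = 3.31×10^-7 A.

3.31×10^-7 A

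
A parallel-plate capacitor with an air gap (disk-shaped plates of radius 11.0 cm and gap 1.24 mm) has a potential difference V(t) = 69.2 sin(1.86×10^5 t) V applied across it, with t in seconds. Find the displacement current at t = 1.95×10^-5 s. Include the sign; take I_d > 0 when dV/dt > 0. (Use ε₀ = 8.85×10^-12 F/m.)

-3.09×10^-3 A

C = ε₀A/d = (8.85×10^-12)(0.03801)/(1.24×10^-3) = 2.713×10^-10 F. dV/dt = V₀ω·cos(ωt); at ωt = 3.627 rad this factor is -0.8845.
I_d = C dV/dt = (2.713×10^-10)(69.2)(1.86×10^5)(-0.8845) = -3.09×10^-3 A.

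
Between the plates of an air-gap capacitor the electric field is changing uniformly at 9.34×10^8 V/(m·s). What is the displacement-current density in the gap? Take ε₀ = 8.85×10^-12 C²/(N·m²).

8.27×10^-3 A/m²

J_d = ε₀ dE/dt = (8.85×10^-12)(9.34×10^8) = 8.27×10^-3 A/m².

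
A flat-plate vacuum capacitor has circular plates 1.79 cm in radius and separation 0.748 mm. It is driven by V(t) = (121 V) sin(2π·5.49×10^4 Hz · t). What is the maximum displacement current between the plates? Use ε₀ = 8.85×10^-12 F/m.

4.97×10^-4 A

C = ε₀A/d = (8.85×10^-12)(1.007×10^-3)/(7.48×10^-4) = 1.191×10^-11 F; ω = 2πf = 3.449×10^5 rad/s.
I_d = C dV/dt, so |I_d|_max = C V₀ ω = (1.191×10^-11)(121)(3.449×10^5) = 4.97×10^-4 A.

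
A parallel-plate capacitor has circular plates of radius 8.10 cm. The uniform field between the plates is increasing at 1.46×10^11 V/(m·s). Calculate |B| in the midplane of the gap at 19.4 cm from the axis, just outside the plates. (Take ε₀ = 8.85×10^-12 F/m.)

Total displacement current: I_d = ε₀(πR²)(dE/dt) = (8.85×10^-12)(0.02061)(1.46×10^11) = 0.02663 A.
For r ≥ R the full I_d is enclosed: B = μ₀ I_d/(2πr) = (4π×10^-7)(0.02663)/(2π·0.194) = 2.75×10^-8 T.

2.75×10^-8 T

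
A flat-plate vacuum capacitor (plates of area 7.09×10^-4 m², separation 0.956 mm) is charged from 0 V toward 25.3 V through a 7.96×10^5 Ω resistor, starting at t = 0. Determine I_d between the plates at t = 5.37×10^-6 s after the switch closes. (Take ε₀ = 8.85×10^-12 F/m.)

C = ε₀A/d = (8.85×10^-12)(7.09×10^-4)/(9.56×10^-4) = 6.563×10^-12 F and τ = RC = 5.224×10^-6 s. I_d in the gap equals the RC charging current.
I_d(t) = (V₀/R) e^(−t/τ) = 3.178×10^-5 · e^(−1.028) = 1.14×10^-5 A.

1.14×10^-5 A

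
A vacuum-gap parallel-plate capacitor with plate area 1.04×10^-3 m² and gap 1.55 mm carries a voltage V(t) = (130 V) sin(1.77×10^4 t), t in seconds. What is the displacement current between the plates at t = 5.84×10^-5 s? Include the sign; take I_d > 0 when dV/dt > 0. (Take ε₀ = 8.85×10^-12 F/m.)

6.99×10^-6 A

dV/dt = (130)(1.77×10^4)·cos(1.03368) = 1.177×10^6 V/s.
I_d = C dV/dt with C = ε₀A/d = (8.85×10^-12)(1.04×10^-3)/(1.55×10^-3) = 5.938×10^-12 F, so I_d = (5.938×10^-12)(1.177×10^6) = 6.99×10^-6 A.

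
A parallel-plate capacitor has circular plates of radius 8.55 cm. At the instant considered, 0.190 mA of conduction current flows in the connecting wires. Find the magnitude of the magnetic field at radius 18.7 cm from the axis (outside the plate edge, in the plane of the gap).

No conduction current crosses the gap, so I_d there equals the 1.90×10^-4 A in the leads.
Outside the plates the loop encloses all of I_d, so B·2πr = μ₀ I_d and B = 2.03×10^-10 T.

2.03×10^-10 T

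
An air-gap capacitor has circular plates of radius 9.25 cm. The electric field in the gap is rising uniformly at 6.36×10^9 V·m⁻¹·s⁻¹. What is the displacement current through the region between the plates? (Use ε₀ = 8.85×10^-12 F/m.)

1.51×10^-3 A

I_d = ε₀ A (dE/dt) = (8.85×10^-12)(0.02688 m²)(6.36×10^9) = 1.51×10^-3 A.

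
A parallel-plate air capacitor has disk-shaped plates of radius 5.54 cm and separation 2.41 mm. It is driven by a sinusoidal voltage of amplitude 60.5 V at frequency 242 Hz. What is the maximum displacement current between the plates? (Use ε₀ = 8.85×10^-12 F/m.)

3.26×10^-6 A

C = ε₀A/d = (8.85×10^-12)(9.642×10^-3)/(2.41×10^-3) = 3.541×10^-11 F; ω = 2πf = 1521 rad/s.
I_d = C dV/dt, so |I_d|_max = C V₀ ω = (3.541×10^-11)(60.5)(1521) = 3.26×10^-6 A.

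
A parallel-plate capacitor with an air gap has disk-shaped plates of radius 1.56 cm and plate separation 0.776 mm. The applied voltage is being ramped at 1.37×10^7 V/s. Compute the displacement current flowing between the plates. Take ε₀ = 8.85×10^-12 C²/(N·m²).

1.19×10^-4 A

E = V/d so dE/dt = (dV/dt)/d = 1.765×10^10 V/(m·s), and I_d = ε₀ A dE/dt = (8.85×10^-12)(7.645×10^-4)(1.765×10^10) = 1.19×10^-4 A.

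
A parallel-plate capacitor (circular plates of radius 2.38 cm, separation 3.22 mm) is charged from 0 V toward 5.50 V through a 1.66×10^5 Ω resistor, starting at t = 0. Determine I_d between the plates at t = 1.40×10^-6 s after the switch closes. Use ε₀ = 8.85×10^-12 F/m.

5.91×10^-6 A

C = ε₀A/d = (8.85×10^-12)(1.780×10^-3)/(3.22×10^-3) = 4.892×10^-12 F and τ = RC = 8.121×10^-7 s. I_d in the gap equals the RC charging current.
I_d(t) = (V₀/R) e^(−t/τ) = 3.313×10^-5 · e^(−1.724) = 5.91×10^-6 A.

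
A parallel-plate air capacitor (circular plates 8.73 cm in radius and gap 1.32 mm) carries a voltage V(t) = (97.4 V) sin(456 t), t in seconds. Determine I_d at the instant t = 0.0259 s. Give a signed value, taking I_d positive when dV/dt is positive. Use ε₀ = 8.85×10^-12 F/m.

dE/dt = (V₀ω/d)·cos(ωt) with ωt = 11.8104 rad: (97.4)(456)(0.7276)/(1.32×10^-3) = 2.448×10^7 V/(m·s).
I_d = ε₀ A dE/dt = (8.85×10^-12)(0.02394)(2.448×10^7) = 5.19×10^-6 A.

5.19×10^-6 A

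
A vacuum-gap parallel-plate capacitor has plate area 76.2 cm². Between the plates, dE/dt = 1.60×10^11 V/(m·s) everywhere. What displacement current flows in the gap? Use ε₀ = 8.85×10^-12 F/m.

0.0108 A

I_d = ε₀ A (dE/dt) = (8.85×10^-12)(7.62×10^-3 m²)(1.60×10^11) = 0.0108 A.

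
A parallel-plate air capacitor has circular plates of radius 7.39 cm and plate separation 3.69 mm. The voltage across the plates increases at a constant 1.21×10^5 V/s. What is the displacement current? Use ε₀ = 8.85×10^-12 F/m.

The displacement current equals the charging current C dV/dt. With C = ε₀A/d = (8.85×10^-12)(0.01716)/(3.69×10^-3) = 4.116×10^-11 F, I_d = (4.116×10^-11)(1.21×10^5) = 4.98×10^-6 A.

4.98×10^-6 A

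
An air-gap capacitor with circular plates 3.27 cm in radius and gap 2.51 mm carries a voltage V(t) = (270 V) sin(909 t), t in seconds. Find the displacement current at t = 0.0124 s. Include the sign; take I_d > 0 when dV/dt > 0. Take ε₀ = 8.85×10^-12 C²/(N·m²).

7.92×10^-7 A

dE/dt = (V₀ω/d)·cos(ωt) with ωt = 11.2716 rad: (270)(909)(0.2725)/(2.51×10^-3) = 2.665×10^7 V/(m·s).
I_d = ε₀ A dE/dt = (8.85×10^-12)(3.359×10^-3)(2.665×10^7) = 7.92×10^-7 A.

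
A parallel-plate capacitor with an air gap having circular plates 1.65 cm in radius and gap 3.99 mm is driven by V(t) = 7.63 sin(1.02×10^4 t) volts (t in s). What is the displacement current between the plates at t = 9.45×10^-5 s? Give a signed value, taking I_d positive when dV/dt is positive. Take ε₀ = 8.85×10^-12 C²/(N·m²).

8.42×10^-8 A

C = ε₀A/d = (8.85×10^-12)(8.553×10^-4)/(3.99×10^-3) = 1.897×10^-12 F. dV/dt = V₀ω·cos(ωt); at ωt = 0.9639 rad this factor is 0.5703.
I_d = C dV/dt = (1.897×10^-12)(7.63)(1.02×10^4)(0.5703) = 8.42×10^-8 A.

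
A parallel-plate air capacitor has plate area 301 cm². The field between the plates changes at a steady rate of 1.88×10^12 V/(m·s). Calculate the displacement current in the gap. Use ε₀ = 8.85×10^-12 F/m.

The displacement current is ε₀ times dΦ_E/dt = ε₀ A dE/dt = (8.85×10^-12)(0.0301)(1.88×10^12) = 0.501 A.

0.501 A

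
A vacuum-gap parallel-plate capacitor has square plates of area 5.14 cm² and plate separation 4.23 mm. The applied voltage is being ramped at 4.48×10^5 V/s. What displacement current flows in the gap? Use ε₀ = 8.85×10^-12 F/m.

C = ε₀A/d = (8.85×10^-12)(5.14×10^-4)/(4.23×10^-3) = 1.075×10^-12 F.
I_d = C dV/dt = (1.075×10^-12)(4.48×10^5) = 4.82×10^-7 A.

4.82×10^-7 A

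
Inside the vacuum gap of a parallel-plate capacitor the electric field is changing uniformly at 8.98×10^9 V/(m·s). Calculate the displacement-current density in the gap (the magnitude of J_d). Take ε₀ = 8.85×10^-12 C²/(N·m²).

0.0795 A/m²

J_d = ε₀ dE/dt = (8.85×10^-12)(8.98×10^9) = 0.0795 A/m².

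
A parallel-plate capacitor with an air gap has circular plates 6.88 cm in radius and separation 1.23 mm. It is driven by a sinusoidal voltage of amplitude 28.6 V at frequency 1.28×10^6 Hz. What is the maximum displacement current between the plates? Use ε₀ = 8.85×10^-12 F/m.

0.0246 A

C = ε₀A/d = (8.85×10^-12)(0.01487)/(1.23×10^-3) = 1.070×10^-10 F; ω = 2πf = 8.042×10^6 rad/s.
I_d = C dV/dt, so |I_d|_max = C V₀ ω = (1.070×10^-10)(28.6)(8.042×10^6) = 0.0246 A.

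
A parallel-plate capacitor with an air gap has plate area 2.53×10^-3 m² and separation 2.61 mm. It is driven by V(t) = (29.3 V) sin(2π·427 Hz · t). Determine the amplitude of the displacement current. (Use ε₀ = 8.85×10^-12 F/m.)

6.74×10^-7 A

The displacement current equals the conduction current C dV/dt, which peaks at C V₀ ω.
With C = ε₀A/d = (8.85×10^-12)(2.53×10^-3)/(2.61×10^-3) = 8.579×10^-12 F and ω = 2πf = 2683 rad/s, I_d,max = (8.579×10^-12)(29.3)(2683) = 6.74×10^-7 A.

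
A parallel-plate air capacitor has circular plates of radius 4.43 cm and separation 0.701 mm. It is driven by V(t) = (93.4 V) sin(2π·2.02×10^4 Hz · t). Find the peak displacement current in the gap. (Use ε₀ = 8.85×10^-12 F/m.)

9.23×10^-4 A

(dE/dt)_max = V₀ω/d = 1.691×10^10 V/(m·s); ω = 2πf = 1.269×10^5 rad/s.
I_d,max = ε₀ A (dE/dt)_max = (8.85×10^-12)(6.165×10^-3)(1.691×10^10) = 9.23×10^-4 A.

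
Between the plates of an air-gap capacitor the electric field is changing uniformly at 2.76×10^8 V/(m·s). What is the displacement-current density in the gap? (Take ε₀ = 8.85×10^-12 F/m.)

2.44×10^-3 A/m²

The displacement-current density is ε₀ ∂E/∂t = (8.85×10^-12)(2.76×10^8) = 2.44×10^-3 A/m².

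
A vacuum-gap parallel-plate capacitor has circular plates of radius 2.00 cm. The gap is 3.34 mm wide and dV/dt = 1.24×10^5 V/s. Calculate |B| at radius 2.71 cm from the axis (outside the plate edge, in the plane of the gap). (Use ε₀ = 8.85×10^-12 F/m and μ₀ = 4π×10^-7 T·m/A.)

3.05×10^-12 T

With E = V/d, dE/dt = 3.713×10^7 V/(m·s) and πR² = 1.257×10^-3 m², giving I_d = ε₀ πR² dE/dt = 4.131×10^-7 A.
For r ≥ R the full I_d is enclosed: B = μ₀ I_d/(2πr) = (4π×10^-7)(4.131×10^-7)/(2π·0.0271) = 3.05×10^-12 T.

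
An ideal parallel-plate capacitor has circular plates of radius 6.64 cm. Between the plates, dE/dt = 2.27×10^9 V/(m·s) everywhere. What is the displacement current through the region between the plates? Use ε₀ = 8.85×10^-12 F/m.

I_d = ε₀ A (dE/dt) = (8.85×10^-12)(0.01385 m²)(2.27×10^9) = 2.78×10^-4 A.

2.78×10^-4 A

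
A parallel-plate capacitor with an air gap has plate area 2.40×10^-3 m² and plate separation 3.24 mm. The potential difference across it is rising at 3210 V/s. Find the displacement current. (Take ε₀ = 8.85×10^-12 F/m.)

The displacement current equals the charging current C dV/dt. With C = ε₀A/d = (8.85×10^-12)(2.40×10^-3)/(3.24×10^-3) = 6.556×10^-12 F, I_d = (6.556×10^-12)(3210) = 2.10×10^-8 A.

2.10×10^-8 A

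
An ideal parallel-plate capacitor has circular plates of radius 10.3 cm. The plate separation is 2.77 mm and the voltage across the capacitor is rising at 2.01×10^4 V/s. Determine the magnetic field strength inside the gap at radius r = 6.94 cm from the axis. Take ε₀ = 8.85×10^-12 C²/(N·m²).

2.80×10^-12 T

dE/dt = (dV/dt)/d = 7.256×10^6 V/(m·s); I_d = ε₀(πR²)(dE/dt) = (8.85×10^-12)(0.03333)(7.256×10^6) = 2.140×10^-6 A.
For r < R the Ampère–Maxwell law gives B(2πr) = μ₀ I_d (r²/R²), so B = μ₀ I_d r/(2πR²) = (4π×10^-7)(2.140×10^-6)(0.0694)/(2π·0.103²) = 2.80×10^-12 T.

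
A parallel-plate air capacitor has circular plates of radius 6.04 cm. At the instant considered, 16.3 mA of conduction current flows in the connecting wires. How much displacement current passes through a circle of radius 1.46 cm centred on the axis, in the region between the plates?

9.52×10^-4 A

By continuity the displacement current in the gap matches the conduction current: I_d = 0.0163 A.
Since J_d is uniform, the enclosed fraction is (r/R)² = 0.05843, giving I_d,enc = 9.52×10^-4 A.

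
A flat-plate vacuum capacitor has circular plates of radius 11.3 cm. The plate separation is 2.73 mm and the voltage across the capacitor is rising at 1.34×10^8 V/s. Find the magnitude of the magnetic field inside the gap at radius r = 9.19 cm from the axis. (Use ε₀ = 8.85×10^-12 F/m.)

dE/dt = (dV/dt)/d = 4.908×10^10 V/(m·s); I_d = ε₀(πR²)(dE/dt) = (8.85×10^-12)(0.04011)(4.908×10^10) = 0.01742 A.
An Ampèrian loop of radius r encloses a fraction (r/R)² of I_d. Then B·2πr = μ₀ I_d (r/R)², giving B = μ₀ I_d r/(2πR²) = 2.51×10^-8 T.

2.51×10^-8 T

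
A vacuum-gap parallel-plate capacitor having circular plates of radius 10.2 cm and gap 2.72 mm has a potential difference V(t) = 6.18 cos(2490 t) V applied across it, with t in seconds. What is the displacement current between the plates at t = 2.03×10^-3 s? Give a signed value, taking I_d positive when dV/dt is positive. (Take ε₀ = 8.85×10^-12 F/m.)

dE/dt = (V₀ω/d)·−sin(ωt) with ωt = 5.0547 rad: (6.18)(2490)(0.9420)/(2.72×10^-3) = 5.329×10^6 V/(m·s).
I_d = ε₀ A dE/dt = (8.85×10^-12)(0.03269)(5.329×10^6) = 1.54×10^-6 A.

1.54×10^-6 A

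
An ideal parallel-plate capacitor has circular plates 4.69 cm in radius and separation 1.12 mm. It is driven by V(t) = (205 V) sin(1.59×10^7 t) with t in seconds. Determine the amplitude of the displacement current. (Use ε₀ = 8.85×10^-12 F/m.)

0.178 A

C = ε₀A/d = (8.85×10^-12)(6.910×10^-3)/(1.12×10^-3) = 5.460×10^-11 F; ω = 1.59×10^7 rad/s.
I_d = C dV/dt, so |I_d|_max = C V₀ ω = (5.460×10^-11)(205)(1.59×10^7) = 0.178 A.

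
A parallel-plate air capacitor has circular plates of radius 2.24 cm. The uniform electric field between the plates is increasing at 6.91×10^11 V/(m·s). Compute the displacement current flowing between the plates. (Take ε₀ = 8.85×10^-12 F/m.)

9.64×10^-3 A

With a uniform field, Φ_E = EA, so I_d = ε₀ A dE/dt = 9.64×10^-3 A.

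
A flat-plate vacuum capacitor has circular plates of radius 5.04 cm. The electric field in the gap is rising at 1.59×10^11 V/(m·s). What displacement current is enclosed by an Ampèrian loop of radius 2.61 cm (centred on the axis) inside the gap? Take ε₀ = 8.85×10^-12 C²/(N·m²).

Through the whole plate area (πR² = 7.980×10^-3 m²), I_d = ε₀ πR² dE/dt = 0.01123 A.
The field is uniform, so I_d,enc = I_d (r/R)² = (0.01123)(2.61/5.04)² = 3.01×10^-3 A.

3.01×10^-3 A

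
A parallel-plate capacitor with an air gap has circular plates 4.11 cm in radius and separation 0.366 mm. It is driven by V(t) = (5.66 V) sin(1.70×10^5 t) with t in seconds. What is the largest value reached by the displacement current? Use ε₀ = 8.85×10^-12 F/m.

1.23×10^-4 A

C = ε₀A/d = (8.85×10^-12)(5.307×10^-3)/(3.66×10^-4) = 1.283×10^-10 F; ω = 1.70×10^5 rad/s.
I_d = C dV/dt, so |I_d|_max = C V₀ ω = (1.283×10^-10)(5.66)(1.70×10^5) = 1.23×10^-4 A.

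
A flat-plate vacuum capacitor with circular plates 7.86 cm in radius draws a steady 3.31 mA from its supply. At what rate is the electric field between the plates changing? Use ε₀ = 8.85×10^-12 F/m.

1.93×10^10 V/(m·s)

Charge continuity gives I_d = I = 3.31×10^-3 A between the plates.
Then dE/dt = I_d/(ε₀A) = 1.93×10^10 V/(m·s).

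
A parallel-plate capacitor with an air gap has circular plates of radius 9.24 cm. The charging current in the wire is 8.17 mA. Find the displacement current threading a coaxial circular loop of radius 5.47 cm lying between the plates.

No conduction current crosses the gap, so I_d there equals the 8.17×10^-3 A in the leads.
Through an area πr² the displacement current is I_d·(πr²/πR²) = I_d (r/R)² = 2.86×10^-3 A.

2.86×10^-3 A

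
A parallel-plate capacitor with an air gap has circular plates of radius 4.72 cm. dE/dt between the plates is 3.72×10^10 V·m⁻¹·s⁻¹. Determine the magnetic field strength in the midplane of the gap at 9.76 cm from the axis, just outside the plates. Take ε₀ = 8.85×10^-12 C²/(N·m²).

4.72×10^-9 T

Through the whole plate area (πR² = 6.999×10^-3 m²), I_d = ε₀ πR² dE/dt = 2.304×10^-3 A.
For r ≥ R the full I_d is enclosed: B = μ₀ I_d/(2πr) = (4π×10^-7)(2.304×10^-3)/(2π·0.0976) = 4.72×10^-9 T.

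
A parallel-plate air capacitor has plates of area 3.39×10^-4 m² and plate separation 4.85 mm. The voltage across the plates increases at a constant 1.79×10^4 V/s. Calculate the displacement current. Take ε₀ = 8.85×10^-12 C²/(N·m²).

1.11×10^-8 A

The displacement current equals the charging current C dV/dt. With C = ε₀A/d = (8.85×10^-12)(3.39×10^-4)/(4.85×10^-3) = 6.186×10^-13 F, I_d = (6.186×10^-13)(1.79×10^4) = 1.11×10^-8 A.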